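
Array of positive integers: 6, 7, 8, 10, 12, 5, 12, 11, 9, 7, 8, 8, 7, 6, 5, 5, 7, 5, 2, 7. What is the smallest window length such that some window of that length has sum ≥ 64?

Extend right; whenever the sum reaches 64, record the length and shrink from the left:
add 6: running sum 6 < 64
add 7: running sum 13 < 64
add 8: running sum 21 < 64
add 10: running sum 31 < 64
add 12: running sum 43 < 64
add 5: running sum 48 < 64
add 12: running sum 60 < 64
add 11: shortest ending here [7, 8, 10, 12, 5, 12, 11] sum 65, len 7
add 9: shortest ending here [8, 10, 12, 5, 12, 11, 9] sum 67, len 7
add 7: shortest ending here [10, 12, 5, 12, 11, 9, 7] sum 66, len 7
add 8: shortest ending here [12, 5, 12, 11, 9, 7, 8] sum 64, len 7
add 8: shortest ending here [12, 5, 12, 11, 9, 7, 8, 8] sum 72, len 8
add 7: shortest ending here [5, 12, 11, 9, 7, 8, 8, 7] sum 67, len 8
add 6: shortest ending here [12, 11, 9, 7, 8, 8, 7, 6] sum 68, len 8
add 5: shortest ending here [12, 11, 9, 7, 8, 8, 7, 6, 5] sum 73, len 9
add 5: shortest ending here [11, 9, 7, 8, 8, 7, 6, 5, 5] sum 66, len 9
add 7: shortest ending here [11, 9, 7, 8, 8, 7, 6, 5, 5, 7] sum 73, len 10
add 5: shortest ending here [9, 7, 8, 8, 7, 6, 5, 5, 7, 5] sum 67, len 10
add 2: shortest ending here [9, 7, 8, 8, 7, 6, 5, 5, 7, 5, 2] sum 69, len 11
add 7: shortest ending here [7, 8, 8, 7, 6, 5, 5, 7, 5, 2, 7] sum 67, len 11
Shortest qualifying length: 7.

7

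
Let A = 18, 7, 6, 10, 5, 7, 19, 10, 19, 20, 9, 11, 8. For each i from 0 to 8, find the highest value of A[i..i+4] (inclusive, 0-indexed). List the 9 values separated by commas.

Sliding a size-5 window across the 13 values:
(18, 7, 6, 10, 5) → max 18
(7, 6, 10, 5, 7) → max 10
(6, 10, 5, 7, 19) → max 19
(10, 5, 7, 19, 10) → max 19
(5, 7, 19, 10, 19) → max 19
(7, 19, 10, 19, 20) → max 20
(19, 10, 19, 20, 9) → max 20
(10, 19, 20, 9, 11) → max 20
(19, 20, 9, 11, 8) → max 20

18, 10, 19, 19, 19, 20, 20, 20, 20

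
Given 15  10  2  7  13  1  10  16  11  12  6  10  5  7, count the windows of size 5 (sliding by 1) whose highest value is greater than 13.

6

[15, 10, 2, 7, 13] → max 15  > 13 ✓
[10, 2, 7, 13, 1] → max 13
[2, 7, 13, 1, 10] → max 13
[7, 13, 1, 10, 16] → max 16  > 13 ✓
[13, 1, 10, 16, 11] → max 16  > 13 ✓
[1, 10, 16, 11, 12] → max 16  > 13 ✓
[10, 16, 11, 12, 6] → max 16  > 13 ✓
[16, 11, 12, 6, 10] → max 16  > 13 ✓
[11, 12, 6, 10, 5] → max 12
[12, 6, 10, 5, 7] → max 12
6 windows satisfy the condition.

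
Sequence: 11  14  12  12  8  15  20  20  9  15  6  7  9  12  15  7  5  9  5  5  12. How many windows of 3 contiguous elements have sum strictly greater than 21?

16

[11, 14, 12] → sum 37  > 21 ✓
[14, 12, 12] → sum 38  > 21 ✓
[12, 12, 8] → sum 32  > 21 ✓
[12, 8, 15] → sum 35  > 21 ✓
[8, 15, 20] → sum 43  > 21 ✓
[15, 20, 20] → sum 55  > 21 ✓
[20, 20, 9] → sum 49  > 21 ✓
[20, 9, 15] → sum 44  > 21 ✓
[9, 15, 6] → sum 30  > 21 ✓
[15, 6, 7] → sum 28  > 21 ✓
[6, 7, 9] → sum 22  > 21 ✓
[7, 9, 12] → sum 28  > 21 ✓
[9, 12, 15] → sum 36  > 21 ✓
[12, 15, 7] → sum 34  > 21 ✓
[15, 7, 5] → sum 27  > 21 ✓
[7, 5, 9] → sum 21
[5, 9, 5] → sum 19
[9, 5, 5] → sum 19
[5, 5, 12] → sum 22  > 21 ✓
16 windows satisfy the condition.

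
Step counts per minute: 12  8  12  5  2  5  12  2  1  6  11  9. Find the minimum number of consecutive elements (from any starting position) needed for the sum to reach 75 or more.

add 12: running sum 12 < 75
add 8: running sum 20 < 75
add 12: running sum 32 < 75
add 5: running sum 37 < 75
add 2: running sum 39 < 75
add 5: running sum 44 < 75
add 12: running sum 56 < 75
add 2: running sum 58 < 75
add 1: running sum 59 < 75
add 6: running sum 65 < 75
end 10: [12, 8, 12, 5, 2, 5, 12, 2, 1, 6, 11] sum 76, len 11
end 11: [12, 8, 12, 5, 2, 5, 12, 2, 1, 6, 11, 9] sum 85, len 12
Shortest qualifying length: 11.

11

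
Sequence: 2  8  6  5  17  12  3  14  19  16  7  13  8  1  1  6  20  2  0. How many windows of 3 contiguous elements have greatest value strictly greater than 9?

13

[2, 8, 6] → max 8
[8, 6, 5] → max 8
[6, 5, 17] → max 17  > 9 ✓
[5, 17, 12] → max 17  > 9 ✓
[17, 12, 3] → max 17  > 9 ✓
[12, 3, 14] → max 14  > 9 ✓
[3, 14, 19] → max 19  > 9 ✓
[14, 19, 16] → max 19  > 9 ✓
[19, 16, 7] → max 19  > 9 ✓
[16, 7, 13] → max 16  > 9 ✓
[7, 13, 8] → max 13  > 9 ✓
[13, 8, 1] → max 13  > 9 ✓
[8, 1, 1] → max 8
[1, 1, 6] → max 6
[1, 6, 20] → max 20  > 9 ✓
[6, 20, 2] → max 20  > 9 ✓
[20, 2, 0] → max 20  > 9 ✓
13 windows satisfy the condition.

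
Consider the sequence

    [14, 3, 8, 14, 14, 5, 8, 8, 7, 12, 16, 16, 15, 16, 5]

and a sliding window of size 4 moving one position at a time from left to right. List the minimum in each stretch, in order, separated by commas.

3, 3, 5, 5, 5, 5, 7, 7, 7, 12, 15, 5

(14, 3, 8, 14) → min 3
(3, 8, 14, 14) → min 3
(8, 14, 14, 5) → min 5
(14, 14, 5, 8) → min 5
(14, 5, 8, 8) → min 5
(5, 8, 8, 7) → min 5
(8, 8, 7, 12) → min 7
(8, 7, 12, 16) → min 7
(7, 12, 16, 16) → min 7
(12, 16, 16, 15) → min 12
(16, 16, 15, 16) → min 15
(16, 15, 16, 5) → min 5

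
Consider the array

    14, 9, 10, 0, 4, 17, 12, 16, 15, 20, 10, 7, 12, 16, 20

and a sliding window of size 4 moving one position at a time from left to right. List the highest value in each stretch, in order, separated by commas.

14, 10, 17, 17, 17, 17, 20, 20, 20, 20, 16, 20

14 9 10 0 → max 14
9 10 0 4 → max 10
10 0 4 17 → max 17
0 4 17 12 → max 17
4 17 12 16 → max 17
17 12 16 15 → max 17
12 16 15 20 → max 20
16 15 20 10 → max 20
15 20 10 7 → max 20
20 10 7 12 → max 20
10 7 12 16 → max 16
7 12 16 20 → max 20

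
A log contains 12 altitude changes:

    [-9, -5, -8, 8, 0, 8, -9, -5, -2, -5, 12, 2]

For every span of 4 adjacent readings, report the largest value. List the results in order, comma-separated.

(-9, -5, -8, 8) → max 8
(-5, -8, 8, 0) → max 8
(-8, 8, 0, 8) → max 8
(8, 0, 8, -9) → max 8
(0, 8, -9, -5) → max 8
(8, -9, -5, -2) → max 8
(-9, -5, -2, -5) → max -2
(-5, -2, -5, 12) → max 12
(-2, -5, 12, 2) → max 12

8, 8, 8, 8, 8, 8, -2, 12, 12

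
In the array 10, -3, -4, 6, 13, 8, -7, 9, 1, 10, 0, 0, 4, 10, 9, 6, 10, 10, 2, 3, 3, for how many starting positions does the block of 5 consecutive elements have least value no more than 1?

[10, -3, -4, 6, 13] → min -4  ≤ 1 ✓
[-3, -4, 6, 13, 8] → min -4  ≤ 1 ✓
[-4, 6, 13, 8, -7] → min -7  ≤ 1 ✓
[6, 13, 8, -7, 9] → min -7  ≤ 1 ✓
[13, 8, -7, 9, 1] → min -7  ≤ 1 ✓
[8, -7, 9, 1, 10] → min -7  ≤ 1 ✓
[-7, 9, 1, 10, 0] → min -7  ≤ 1 ✓
[9, 1, 10, 0, 0] → min 0  ≤ 1 ✓
[1, 10, 0, 0, 4] → min 0  ≤ 1 ✓
[10, 0, 0, 4, 10] → min 0  ≤ 1 ✓
[0, 0, 4, 10, 9] → min 0  ≤ 1 ✓
[0, 4, 10, 9, 6] → min 0  ≤ 1 ✓
[4, 10, 9, 6, 10] → min 4
[10, 9, 6, 10, 10] → min 6
[9, 6, 10, 10, 2] → min 2
[6, 10, 10, 2, 3] → min 2
[10, 10, 2, 3, 3] → min 2
12 windows satisfy the condition.

12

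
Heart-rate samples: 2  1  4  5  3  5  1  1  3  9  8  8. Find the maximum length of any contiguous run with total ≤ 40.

add 2: [2] sum 2, len 1
add 1: [2, 1] sum 3, len 2
add 4: [2, 1, 4] sum 7, len 3
add 5: [2, 1, 4, 5] sum 12, len 4
add 3: [2, 1, 4, 5, 3] sum 15, len 5
add 5: [2, 1, 4, 5, 3, 5] sum 20, len 6
add 1: [2, 1, 4, 5, 3, 5, 1] sum 21, len 7
add 1: [2, 1, 4, 5, 3, 5, 1, 1] sum 22, len 8
add 3: [2, 1, 4, 5, 3, 5, 1, 1, 3] sum 25, len 9
add 9: [2, 1, 4, 5, 3, 5, 1, 1, 3, 9] sum 34, len 10
add 8: [1, 4, 5, 3, 5, 1, 1, 3, 9, 8] sum 40, len 10
add 8: [3, 5, 1, 1, 3, 9, 8, 8] sum 38, len 8
Longest length seen: 10.

10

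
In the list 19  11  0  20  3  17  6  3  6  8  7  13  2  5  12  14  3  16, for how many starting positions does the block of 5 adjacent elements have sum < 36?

3

19 11 0 20 3 → sum 53
11 0 20 3 17 → sum 51
0 20 3 17 6 → sum 46
20 3 17 6 3 → sum 49
3 17 6 3 6 → sum 35  < 36 ✓
17 6 3 6 8 → sum 40
6 3 6 8 7 → sum 30  < 36 ✓
3 6 8 7 13 → sum 37
6 8 7 13 2 → sum 36
8 7 13 2 5 → sum 35  < 36 ✓
7 13 2 5 12 → sum 39
13 2 5 12 14 → sum 46
2 5 12 14 3 → sum 36
5 12 14 3 16 → sum 50
3 windows satisfy the condition.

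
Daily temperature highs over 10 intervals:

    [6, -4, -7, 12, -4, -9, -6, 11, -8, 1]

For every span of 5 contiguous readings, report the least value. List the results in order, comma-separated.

-7, -9, -9, -9, -9, -9

Sliding a size-5 window across the 10 values:
(6, -4, -7, 12, -4) → min -7
(-4, -7, 12, -4, -9) → min -9
(-7, 12, -4, -9, -6) → min -9
(12, -4, -9, -6, 11) → min -9
(-4, -9, -6, 11, -8) → min -9
(-9, -6, 11, -8, 1) → min -9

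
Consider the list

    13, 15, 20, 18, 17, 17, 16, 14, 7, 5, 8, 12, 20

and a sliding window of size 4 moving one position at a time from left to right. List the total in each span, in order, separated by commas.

Sliding a size-4 window across the 13 values:
[13, 15, 20, 18] → sum 66
[15, 20, 18, 17] → sum 70
[20, 18, 17, 17] → sum 72
[18, 17, 17, 16] → sum 68
[17, 17, 16, 14] → sum 64
[17, 16, 14, 7] → sum 54
[16, 14, 7, 5] → sum 42
[14, 7, 5, 8] → sum 34
[7, 5, 8, 12] → sum 32
[5, 8, 12, 20] → sum 45

66, 70, 72, 68, 64, 54, 42, 34, 32, 45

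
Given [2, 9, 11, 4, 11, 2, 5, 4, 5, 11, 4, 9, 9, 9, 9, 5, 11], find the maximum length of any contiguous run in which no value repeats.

4

add 2: [2] len 1
add 9: [2, 9] len 2
add 11: [2, 9, 11] len 3
add 4: [2, 9, 11, 4] len 4
add 11 (repeat 11, move left end past it): [4, 11] len 2
add 2: [4, 11, 2] len 3
add 5: [4, 11, 2, 5] len 4
add 4 (repeat 4, move left end past it): [11, 2, 5, 4] len 4
add 5 (repeat 5, move left end past it): [4, 5] len 2
add 11: [4, 5, 11] len 3
add 4 (repeat 4, move left end past it): [5, 11, 4] len 3
add 9: [5, 11, 4, 9] len 4
add 9 (repeat 9, move left end past it): [9] len 1
add 9 (repeat 9, move left end past it): [9] len 1
add 9 (repeat 9, move left end past it): [9] len 1
add 5: [9, 5] len 2
add 11: [9, 5, 11] len 3
Longest all-distinct length: 4.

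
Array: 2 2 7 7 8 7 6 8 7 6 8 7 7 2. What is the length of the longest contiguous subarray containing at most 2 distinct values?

4

add 2: window [2] (1 distinct), len 1
add 2: window [2, 2] (1 distinct), len 2
add 7: window [2, 2, 7] (2 distinct), len 3
add 7: window [2, 2, 7, 7] (2 distinct), len 4
add 8: window [7, 7, 8] (2 distinct), len 3
add 7: window [7, 7, 8, 7] (2 distinct), len 4
add 6: window [7, 6] (2 distinct), len 2
add 8: window [6, 8] (2 distinct), len 2
add 7: window [8, 7] (2 distinct), len 2
add 6: window [7, 6] (2 distinct), len 2
add 8: window [6, 8] (2 distinct), len 2
add 7: window [8, 7] (2 distinct), len 2
add 7: window [8, 7, 7] (2 distinct), len 3
add 2: window [7, 7, 2] (2 distinct), len 3
Longest length with ≤2 distinct: 4.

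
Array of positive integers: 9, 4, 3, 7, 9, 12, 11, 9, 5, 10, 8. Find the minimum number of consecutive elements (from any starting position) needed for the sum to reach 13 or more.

add 9: running sum 9 < 13
add 4: shortest ending here [9, 4] sum 13, len 2
add 3: shortest ending here [9, 4, 3] sum 16, len 3
add 7: shortest ending here [4, 3, 7] sum 14, len 3
add 9: shortest ending here [7, 9] sum 16, len 2
add 12: shortest ending here [9, 12] sum 21, len 2
add 11: shortest ending here [12, 11] sum 23, len 2
add 9: shortest ending here [11, 9] sum 20, len 2
add 5: shortest ending here [9, 5] sum 14, len 2
add 10: shortest ending here [5, 10] sum 15, len 2
add 8: shortest ending here [10, 8] sum 18, len 2
Shortest qualifying length: 2.

2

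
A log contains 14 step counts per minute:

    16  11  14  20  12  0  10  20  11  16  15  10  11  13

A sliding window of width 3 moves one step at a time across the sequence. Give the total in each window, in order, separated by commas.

(16, 11, 14) → sum 41
(11, 14, 20) → sum 45
(14, 20, 12) → sum 46
(20, 12, 0) → sum 32
(12, 0, 10) → sum 22
(0, 10, 20) → sum 30
(10, 20, 11) → sum 41
(20, 11, 16) → sum 47
(11, 16, 15) → sum 42
(16, 15, 10) → sum 41
(15, 10, 11) → sum 36
(10, 11, 13) → sum 34

41, 45, 46, 32, 22, 30, 41, 47, 42, 41, 36, 34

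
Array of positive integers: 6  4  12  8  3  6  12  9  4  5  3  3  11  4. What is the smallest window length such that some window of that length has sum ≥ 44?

add 6: running sum 6 < 44
add 4: running sum 10 < 44
add 12: running sum 22 < 44
add 8: running sum 30 < 44
add 3: running sum 33 < 44
add 6: running sum 39 < 44
add 12: shortest ending here [4, 12, 8, 3, 6, 12] sum 45, len 6
add 9: shortest ending here [12, 8, 3, 6, 12, 9] sum 50, len 6
add 4: shortest ending here [12, 8, 3, 6, 12, 9, 4] sum 54, len 7
add 5: shortest ending here [8, 3, 6, 12, 9, 4, 5] sum 47, len 7
add 3: shortest ending here [8, 3, 6, 12, 9, 4, 5, 3] sum 50, len 8
add 3: shortest ending here [3, 6, 12, 9, 4, 5, 3, 3] sum 45, len 8
add 11: shortest ending here [12, 9, 4, 5, 3, 3, 11] sum 47, len 7
add 4: shortest ending here [12, 9, 4, 5, 3, 3, 11, 4] sum 51, len 8
Shortest qualifying length: 6.

6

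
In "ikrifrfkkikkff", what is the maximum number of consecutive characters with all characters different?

4

[i] len 1
[i, k] len 2
[i, k, r] len 3
[k, r, i] len 3
[k, r, i, f] len 4
[i, f, r] len 3
[r, f] len 2
[r, f, k] len 3
[k] len 1
[k, i] len 2
[i, k] len 2
[k] len 1
[k, f] len 2
[f] len 1
Longest all-distinct length: 4.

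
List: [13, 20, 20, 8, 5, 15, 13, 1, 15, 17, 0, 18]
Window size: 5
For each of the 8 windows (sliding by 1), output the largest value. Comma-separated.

20, 20, 20, 15, 15, 17, 17, 18

(13, 20, 20, 8, 5) → max 20
(20, 20, 8, 5, 15) → max 20
(20, 8, 5, 15, 13) → max 20
(8, 5, 15, 13, 1) → max 15
(5, 15, 13, 1, 15) → max 15
(15, 13, 1, 15, 17) → max 17
(13, 1, 15, 17, 0) → max 17
(1, 15, 17, 0, 18) → max 18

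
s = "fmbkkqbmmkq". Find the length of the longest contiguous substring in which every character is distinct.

4

add f: [f] len 1
add m: [f, m] len 2
add b: [f, m, b] len 3
add k: [f, m, b, k] len 4
add k (repeat k, move left end past it): [k] len 1
add q: [k, q] len 2
add b: [k, q, b] len 3
add m: [k, q, b, m] len 4
add m (repeat m, move left end past it): [m] len 1
add k: [m, k] len 2
add q: [m, k, q] len 3
Longest all-distinct length: 4.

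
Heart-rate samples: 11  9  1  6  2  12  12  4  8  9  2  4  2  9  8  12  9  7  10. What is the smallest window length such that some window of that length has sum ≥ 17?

Extend right; whenever the sum reaches 17, record the length and shrink from the left:
add 11: running sum 11 < 17
end 1: [11, 9] sum 20, len 2
end 2: [11, 9, 1] sum 21, len 3
end 3: [11, 9, 1, 6] sum 27, len 4
end 4: [9, 1, 6, 2] sum 18, len 4
end 5: [6, 2, 12] sum 20, len 3
end 6: [12, 12] sum 24, len 2
end 7: [12, 12, 4] sum 28, len 3
end 8: [12, 4, 8] sum 24, len 3
end 9: [8, 9] sum 17, len 2
end 10: [8, 9, 2] sum 19, len 3
end 11: [8, 9, 2, 4] sum 23, len 4
end 12: [9, 2, 4, 2] sum 17, len 4
end 13: [2, 4, 2, 9] sum 17, len 4
end 14: [9, 8] sum 17, len 2
end 15: [8, 12] sum 20, len 2
end 16: [12, 9] sum 21, len 2
end 17: [12, 9, 7] sum 28, len 3
end 18: [7, 10] sum 17, len 2
Shortest qualifying length: 2.

2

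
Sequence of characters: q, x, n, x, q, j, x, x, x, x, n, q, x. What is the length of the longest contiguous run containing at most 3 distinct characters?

7

Extend right; when distinct count exceeds 3, shrink from the left:
[q] 1 distinct, len 1
[q, x] 2 distinct, len 2
[q, x, n] 3 distinct, len 3
[q, x, n, x] 3 distinct, len 4
[q, x, n, x, q] 3 distinct, len 5
[x, q, j] 3 distinct, len 3
[x, q, j, x] 3 distinct, len 4
[x, q, j, x, x] 3 distinct, len 5
[x, q, j, x, x, x] 3 distinct, len 6
[x, q, j, x, x, x, x] 3 distinct, len 7
[j, x, x, x, x, n] 3 distinct, len 6
[x, x, x, x, n, q] 3 distinct, len 6
[x, x, x, x, n, q, x] 3 distinct, len 7
Longest length with ≤3 distinct: 7.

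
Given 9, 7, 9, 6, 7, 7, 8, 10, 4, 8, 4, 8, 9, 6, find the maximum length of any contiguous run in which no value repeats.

[9] len 1
[9, 7] len 2
[7, 9] len 2
[7, 9, 6] len 3
[9, 6, 7] len 3
[7] len 1
[7, 8] len 2
[7, 8, 10] len 3
[7, 8, 10, 4] len 4
[10, 4, 8] len 3
[8, 4] len 2
[4, 8] len 2
[4, 8, 9] len 3
[4, 8, 9, 6] len 4
Longest all-distinct length: 4.

4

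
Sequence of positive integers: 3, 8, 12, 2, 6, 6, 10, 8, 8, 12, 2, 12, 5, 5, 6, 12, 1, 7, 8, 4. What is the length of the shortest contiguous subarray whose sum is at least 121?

17

Extend right; whenever the sum reaches 121, record the length and shrink from the left:
add 3: running sum 3 < 121
add 8: running sum 11 < 121
add 12: running sum 23 < 121
add 2: running sum 25 < 121
add 6: running sum 31 < 121
add 6: running sum 37 < 121
add 10: running sum 47 < 121
add 8: running sum 55 < 121
add 8: running sum 63 < 121
add 12: running sum 75 < 121
add 2: running sum 77 < 121
add 12: running sum 89 < 121
add 5: running sum 94 < 121
add 5: running sum 99 < 121
add 6: running sum 105 < 121
add 12: running sum 117 < 121
add 1: running sum 118 < 121
add 7: shortest ending here [8, 12, 2, 6, 6, 10, 8, 8, 12, 2, 12, 5, 5, 6, 12, 1, 7] sum 122, len 17
add 8: shortest ending here [12, 2, 6, 6, 10, 8, 8, 12, 2, 12, 5, 5, 6, 12, 1, 7, 8] sum 122, len 17
add 4: shortest ending here [12, 2, 6, 6, 10, 8, 8, 12, 2, 12, 5, 5, 6, 12, 1, 7, 8, 4] sum 126, len 18
Shortest qualifying length: 17.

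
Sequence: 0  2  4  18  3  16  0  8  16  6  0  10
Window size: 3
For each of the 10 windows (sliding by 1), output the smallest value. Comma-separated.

Sliding a size-3 window across the 12 values:
(0, 2, 4) → min 0
(2, 4, 18) → min 2
(4, 18, 3) → min 3
(18, 3, 16) → min 3
(3, 16, 0) → min 0
(16, 0, 8) → min 0
(0, 8, 16) → min 0
(8, 16, 6) → min 6
(16, 6, 0) → min 0
(6, 0, 10) → min 0

0, 2, 3, 3, 0, 0, 0, 6, 0, 0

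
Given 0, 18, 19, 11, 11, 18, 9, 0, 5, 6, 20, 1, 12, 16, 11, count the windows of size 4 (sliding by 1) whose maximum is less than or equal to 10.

1

(0, 18, 19, 11) → max 19
(18, 19, 11, 11) → max 19
(19, 11, 11, 18) → max 19
(11, 11, 18, 9) → max 18
(11, 18, 9, 0) → max 18
(18, 9, 0, 5) → max 18
(9, 0, 5, 6) → max 9  ≤ 10 ✓
(0, 5, 6, 20) → max 20
(5, 6, 20, 1) → max 20
(6, 20, 1, 12) → max 20
(20, 1, 12, 16) → max 20
(1, 12, 16, 11) → max 16
1 window satisfy the condition.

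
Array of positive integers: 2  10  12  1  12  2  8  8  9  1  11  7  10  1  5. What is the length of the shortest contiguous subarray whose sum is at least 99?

15

add 2: running sum 2 < 99
add 10: running sum 12 < 99
add 12: running sum 24 < 99
add 1: running sum 25 < 99
add 12: running sum 37 < 99
add 2: running sum 39 < 99
add 8: running sum 47 < 99
add 8: running sum 55 < 99
add 9: running sum 64 < 99
add 1: running sum 65 < 99
add 11: running sum 76 < 99
add 7: running sum 83 < 99
add 10: running sum 93 < 99
add 1: running sum 94 < 99
end 14: [2, 10, 12, 1, 12, 2, 8, 8, 9, 1, 11, 7, 10, 1, 5] sum 99, len 15
Shortest qualifying length: 15.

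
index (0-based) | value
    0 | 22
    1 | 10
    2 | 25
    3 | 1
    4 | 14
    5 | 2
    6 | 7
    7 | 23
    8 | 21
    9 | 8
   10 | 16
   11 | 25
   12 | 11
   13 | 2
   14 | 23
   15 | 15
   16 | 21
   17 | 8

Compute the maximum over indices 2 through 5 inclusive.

Elements at indices 2..5: 25, 1, 14, 2
max(25, 1, 14, 2) = 25

25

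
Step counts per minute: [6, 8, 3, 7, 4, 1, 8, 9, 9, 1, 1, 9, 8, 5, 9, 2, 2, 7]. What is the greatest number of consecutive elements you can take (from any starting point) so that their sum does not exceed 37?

Extend to the right; shrink from the left whenever the sum exceeds 37:
[6] sum 6 len 1
[6, 8] sum 14 len 2
[6, 8, 3] sum 17 len 3
[6, 8, 3, 7] sum 24 len 4
[6, 8, 3, 7, 4] sum 28 len 5
[6, 8, 3, 7, 4, 1] sum 29 len 6
[6, 8, 3, 7, 4, 1, 8] sum 37 len 7
[3, 7, 4, 1, 8, 9] sum 32 len 6
[4, 1, 8, 9, 9] sum 31 len 5
[4, 1, 8, 9, 9, 1] sum 32 len 6
[4, 1, 8, 9, 9, 1, 1] sum 33 len 7
[8, 9, 9, 1, 1, 9] sum 37 len 6
[9, 9, 1, 1, 9, 8] sum 37 len 6
[9, 1, 1, 9, 8, 5] sum 33 len 6
[1, 1, 9, 8, 5, 9] sum 33 len 6
[1, 1, 9, 8, 5, 9, 2] sum 35 len 7
[1, 1, 9, 8, 5, 9, 2, 2] sum 37 len 8
[8, 5, 9, 2, 2, 7] sum 33 len 6
Longest length seen: 8.

8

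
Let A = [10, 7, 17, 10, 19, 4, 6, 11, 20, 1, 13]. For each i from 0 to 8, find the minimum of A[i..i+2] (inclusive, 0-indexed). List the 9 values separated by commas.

7, 7, 10, 4, 4, 4, 6, 1, 1

Sliding a size-3 window across the 11 values:
10 7 17 → min 7
7 17 10 → min 7
17 10 19 → min 10
10 19 4 → min 4
19 4 6 → min 4
4 6 11 → min 4
6 11 20 → min 6
11 20 1 → min 1
20 1 13 → min 1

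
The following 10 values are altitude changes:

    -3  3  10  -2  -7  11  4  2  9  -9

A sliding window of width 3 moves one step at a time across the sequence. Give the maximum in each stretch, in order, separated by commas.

10, 10, 10, 11, 11, 11, 9, 9

Sliding a size-3 window across the 10 values:
-3 3 10 → max 10
3 10 -2 → max 10
10 -2 -7 → max 10
-2 -7 11 → max 11
-7 11 4 → max 11
11 4 2 → max 11
4 2 9 → max 9
2 9 -9 → max 9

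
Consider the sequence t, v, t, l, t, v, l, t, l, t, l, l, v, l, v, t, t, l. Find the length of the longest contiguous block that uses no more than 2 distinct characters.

add t: window [t] (1 distinct), len 1
add v: window [t, v] (2 distinct), len 2
add t: window [t, v, t] (2 distinct), len 3
add l: window [t, l] (2 distinct), len 2
add t: window [t, l, t] (2 distinct), len 3
add v: window [t, v] (2 distinct), len 2
add l: window [v, l] (2 distinct), len 2
add t: window [l, t] (2 distinct), len 2
add l: window [l, t, l] (2 distinct), len 3
add t: window [l, t, l, t] (2 distinct), len 4
add l: window [l, t, l, t, l] (2 distinct), len 5
add l: window [l, t, l, t, l, l] (2 distinct), len 6
add v: window [l, l, v] (2 distinct), len 3
add l: window [l, l, v, l] (2 distinct), len 4
add v: window [l, l, v, l, v] (2 distinct), len 5
add t: window [v, t] (2 distinct), len 2
add t: window [v, t, t] (2 distinct), len 3
add l: window [t, t, l] (2 distinct), len 3
Longest length with ≤2 distinct: 6.

6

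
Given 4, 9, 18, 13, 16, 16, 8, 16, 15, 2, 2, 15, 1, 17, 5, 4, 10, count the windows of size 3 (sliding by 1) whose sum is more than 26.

9

[4, 9, 18] → sum 31  > 26 ✓
[9, 18, 13] → sum 40  > 26 ✓
[18, 13, 16] → sum 47  > 26 ✓
[13, 16, 16] → sum 45  > 26 ✓
[16, 16, 8] → sum 40  > 26 ✓
[16, 8, 16] → sum 40  > 26 ✓
[8, 16, 15] → sum 39  > 26 ✓
[16, 15, 2] → sum 33  > 26 ✓
[15, 2, 2] → sum 19
[2, 2, 15] → sum 19
[2, 15, 1] → sum 18
[15, 1, 17] → sum 33  > 26 ✓
[1, 17, 5] → sum 23
[17, 5, 4] → sum 26
[5, 4, 10] → sum 19
9 windows satisfy the condition.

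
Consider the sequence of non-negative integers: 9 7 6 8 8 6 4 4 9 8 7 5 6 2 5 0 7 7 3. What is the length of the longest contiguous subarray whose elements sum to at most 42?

9

add 9: [9] sum 9, len 1
add 7: [9, 7] sum 16, len 2
add 6: [9, 7, 6] sum 22, len 3
add 8: [9, 7, 6, 8] sum 30, len 4
add 8: [9, 7, 6, 8, 8] sum 38, len 5
add 6: [7, 6, 8, 8, 6] sum 35, len 5
add 4: [7, 6, 8, 8, 6, 4] sum 39, len 6
add 4: [6, 8, 8, 6, 4, 4] sum 36, len 6
add 9: [8, 8, 6, 4, 4, 9] sum 39, len 6
add 8: [8, 6, 4, 4, 9, 8] sum 39, len 6
add 7: [6, 4, 4, 9, 8, 7] sum 38, len 6
add 5: [4, 4, 9, 8, 7, 5] sum 37, len 6
add 6: [4, 9, 8, 7, 5, 6] sum 39, len 6
add 2: [4, 9, 8, 7, 5, 6, 2] sum 41, len 7
add 5: [9, 8, 7, 5, 6, 2, 5] sum 42, len 7
add 0: [9, 8, 7, 5, 6, 2, 5, 0] sum 42, len 8
add 7: [8, 7, 5, 6, 2, 5, 0, 7] sum 40, len 8
add 7: [7, 5, 6, 2, 5, 0, 7, 7] sum 39, len 8
add 3: [7, 5, 6, 2, 5, 0, 7, 7, 3] sum 42, len 9
Longest length seen: 9.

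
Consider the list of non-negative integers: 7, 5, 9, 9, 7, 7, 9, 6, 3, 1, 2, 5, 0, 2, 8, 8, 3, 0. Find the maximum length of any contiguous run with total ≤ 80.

16

Extend to the right; shrink from the left whenever the sum exceeds 80:
→ 7: sum 7, len 1
→ 5: sum 12, len 2
→ 9: sum 21, len 3
→ 9: sum 30, len 4
→ 7: sum 37, len 5
→ 7: sum 44, len 6
→ 9: sum 53, len 7
→ 6: sum 59, len 8
→ 3: sum 62, len 9
→ 1: sum 63, len 10
→ 2: sum 65, len 11
→ 5: sum 70, len 12
→ 0: sum 70, len 13
→ 2: sum 72, len 14
→ 8: sum 80, len 15
→ 8 (dropped 7, 5): sum 76, len 14
→ 3: sum 79, len 15
→ 0: sum 79, len 16
Longest length seen: 16.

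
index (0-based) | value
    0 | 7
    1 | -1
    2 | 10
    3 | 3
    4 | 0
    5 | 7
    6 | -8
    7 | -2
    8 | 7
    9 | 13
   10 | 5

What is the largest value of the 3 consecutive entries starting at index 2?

10

Elements at indices 2..4: 10, 3, 0
max(10, 3, 0) = 10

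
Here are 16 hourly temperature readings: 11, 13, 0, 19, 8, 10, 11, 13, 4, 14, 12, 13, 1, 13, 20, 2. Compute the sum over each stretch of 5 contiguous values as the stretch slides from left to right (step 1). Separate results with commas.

Sliding a size-5 window across the 16 values:
11 13 0 19 8 → sum 51
13 0 19 8 10 → sum 50
0 19 8 10 11 → sum 48
19 8 10 11 13 → sum 61
8 10 11 13 4 → sum 46
10 11 13 4 14 → sum 52
11 13 4 14 12 → sum 54
13 4 14 12 13 → sum 56
4 14 12 13 1 → sum 44
14 12 13 1 13 → sum 53
12 13 1 13 20 → sum 59
13 1 13 20 2 → sum 49

51, 50, 48, 61, 46, 52, 54, 56, 44, 53, 59, 49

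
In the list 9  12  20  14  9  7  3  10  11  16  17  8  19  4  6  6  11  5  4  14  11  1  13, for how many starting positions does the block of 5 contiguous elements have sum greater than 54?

6

[9, 12, 20, 14, 9] → sum 64  > 54 ✓
[12, 20, 14, 9, 7] → sum 62  > 54 ✓
[20, 14, 9, 7, 3] → sum 53
[14, 9, 7, 3, 10] → sum 43
[9, 7, 3, 10, 11] → sum 40
[7, 3, 10, 11, 16] → sum 47
[3, 10, 11, 16, 17] → sum 57  > 54 ✓
[10, 11, 16, 17, 8] → sum 62  > 54 ✓
[11, 16, 17, 8, 19] → sum 71  > 54 ✓
[16, 17, 8, 19, 4] → sum 64  > 54 ✓
[17, 8, 19, 4, 6] → sum 54
[8, 19, 4, 6, 6] → sum 43
[19, 4, 6, 6, 11] → sum 46
[4, 6, 6, 11, 5] → sum 32
[6, 6, 11, 5, 4] → sum 32
[6, 11, 5, 4, 14] → sum 40
[11, 5, 4, 14, 11] → sum 45
[5, 4, 14, 11, 1] → sum 35
[4, 14, 11, 1, 13] → sum 43
6 windows satisfy the condition.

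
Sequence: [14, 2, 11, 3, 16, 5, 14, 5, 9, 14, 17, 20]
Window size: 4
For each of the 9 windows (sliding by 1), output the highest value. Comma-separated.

[14, 2, 11, 3] → max 14
[2, 11, 3, 16] → max 16
[11, 3, 16, 5] → max 16
[3, 16, 5, 14] → max 16
[16, 5, 14, 5] → max 16
[5, 14, 5, 9] → max 14
[14, 5, 9, 14] → max 14
[5, 9, 14, 17] → max 17
[9, 14, 17, 20] → max 20

14, 16, 16, 16, 16, 14, 14, 17, 20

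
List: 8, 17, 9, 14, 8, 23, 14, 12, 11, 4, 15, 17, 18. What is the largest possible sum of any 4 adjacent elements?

60

Window sums for each of the 10 positions:
8 17 9 14 → sum 48
17 9 14 8 → sum 48
9 14 8 23 → sum 54
14 8 23 14 → sum 59
8 23 14 12 → sum 57
23 14 12 11 → sum 60
14 12 11 4 → sum 41
12 11 4 15 → sum 42
11 4 15 17 → sum 47
4 15 17 18 → sum 54
Largest of these is 60.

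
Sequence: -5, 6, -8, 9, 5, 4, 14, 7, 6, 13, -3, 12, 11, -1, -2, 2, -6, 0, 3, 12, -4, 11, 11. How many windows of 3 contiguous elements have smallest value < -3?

(-5, 6, -8) → min -8  < -3 ✓
(6, -8, 9) → min -8  < -3 ✓
(-8, 9, 5) → min -8  < -3 ✓
(9, 5, 4) → min 4
(5, 4, 14) → min 4
(4, 14, 7) → min 4
(14, 7, 6) → min 6
(7, 6, 13) → min 6
(6, 13, -3) → min -3
(13, -3, 12) → min -3
(-3, 12, 11) → min -3
(12, 11, -1) → min -1
(11, -1, -2) → min -2
(-1, -2, 2) → min -2
(-2, 2, -6) → min -6  < -3 ✓
(2, -6, 0) → min -6  < -3 ✓
(-6, 0, 3) → min -6  < -3 ✓
(0, 3, 12) → min 0
(3, 12, -4) → min -4  < -3 ✓
(12, -4, 11) → min -4  < -3 ✓
(-4, 11, 11) → min -4  < -3 ✓
9 windows satisfy the condition.

9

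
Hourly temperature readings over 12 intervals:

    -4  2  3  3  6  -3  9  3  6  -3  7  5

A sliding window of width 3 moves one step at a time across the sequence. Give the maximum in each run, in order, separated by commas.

(-4, 2, 3) → max 3
(2, 3, 3) → max 3
(3, 3, 6) → max 6
(3, 6, -3) → max 6
(6, -3, 9) → max 9
(-3, 9, 3) → max 9
(9, 3, 6) → max 9
(3, 6, -3) → max 6
(6, -3, 7) → max 7
(-3, 7, 5) → max 7

3, 3, 6, 6, 9, 9, 9, 6, 7, 7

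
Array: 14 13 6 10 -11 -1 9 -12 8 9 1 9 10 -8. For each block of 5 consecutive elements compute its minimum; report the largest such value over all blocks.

1

Each size-5 window and its min:
(14, 13, 6, 10, -11) → min -11
(13, 6, 10, -11, -1) → min -11
(6, 10, -11, -1, 9) → min -11
(10, -11, -1, 9, -12) → min -12
(-11, -1, 9, -12, 8) → min -12
(-1, 9, -12, 8, 9) → min -12
(9, -12, 8, 9, 1) → min -12
(-12, 8, 9, 1, 9) → min -12
(8, 9, 1, 9, 10) → min 1
(9, 1, 9, 10, -8) → min -8
Largest of these is 1.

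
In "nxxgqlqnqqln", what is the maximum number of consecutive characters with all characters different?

4

[n] len 1
[n, x] len 2
[x] len 1
[x, g] len 2
[x, g, q] len 3
[x, g, q, l] len 4
[l, q] len 2
[l, q, n] len 3
[n, q] len 2
[q] len 1
[q, l] len 2
[q, l, n] len 3
Longest all-distinct length: 4.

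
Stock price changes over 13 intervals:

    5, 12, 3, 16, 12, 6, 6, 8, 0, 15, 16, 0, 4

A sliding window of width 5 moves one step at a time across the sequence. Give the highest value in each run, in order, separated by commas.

Sliding a size-5 window across the 13 values:
[5, 12, 3, 16, 12] → max 16
[12, 3, 16, 12, 6] → max 16
[3, 16, 12, 6, 6] → max 16
[16, 12, 6, 6, 8] → max 16
[12, 6, 6, 8, 0] → max 12
[6, 6, 8, 0, 15] → max 15
[6, 8, 0, 15, 16] → max 16
[8, 0, 15, 16, 0] → max 16
[0, 15, 16, 0, 4] → max 16

16, 16, 16, 16, 12, 15, 16, 16, 16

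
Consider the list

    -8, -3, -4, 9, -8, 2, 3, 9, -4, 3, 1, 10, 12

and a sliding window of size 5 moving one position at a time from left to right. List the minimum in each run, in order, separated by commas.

Sliding a size-5 window across the 13 values:
(-8, -3, -4, 9, -8) → min -8
(-3, -4, 9, -8, 2) → min -8
(-4, 9, -8, 2, 3) → min -8
(9, -8, 2, 3, 9) → min -8
(-8, 2, 3, 9, -4) → min -8
(2, 3, 9, -4, 3) → min -4
(3, 9, -4, 3, 1) → min -4
(9, -4, 3, 1, 10) → min -4
(-4, 3, 1, 10, 12) → min -4

-8, -8, -8, -8, -8, -4, -4, -4, -4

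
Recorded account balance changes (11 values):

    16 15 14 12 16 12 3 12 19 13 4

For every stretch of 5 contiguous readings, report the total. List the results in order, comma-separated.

73, 69, 57, 55, 62, 59, 51

Sliding a size-5 window across the 11 values:
[16, 15, 14, 12, 16] → sum 73
[15, 14, 12, 16, 12] → sum 69
[14, 12, 16, 12, 3] → sum 57
[12, 16, 12, 3, 12] → sum 55
[16, 12, 3, 12, 19] → sum 62
[12, 3, 12, 19, 13] → sum 59
[3, 12, 19, 13, 4] → sum 51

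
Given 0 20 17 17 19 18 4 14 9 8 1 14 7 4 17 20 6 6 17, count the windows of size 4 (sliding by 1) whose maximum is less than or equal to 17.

[0, 20, 17, 17] → max 20
[20, 17, 17, 19] → max 20
[17, 17, 19, 18] → max 19
[17, 19, 18, 4] → max 19
[19, 18, 4, 14] → max 19
[18, 4, 14, 9] → max 18
[4, 14, 9, 8] → max 14  ≤ 17 ✓
[14, 9, 8, 1] → max 14  ≤ 17 ✓
[9, 8, 1, 14] → max 14  ≤ 17 ✓
[8, 1, 14, 7] → max 14  ≤ 17 ✓
[1, 14, 7, 4] → max 14  ≤ 17 ✓
[14, 7, 4, 17] → max 17  ≤ 17 ✓
[7, 4, 17, 20] → max 20
[4, 17, 20, 6] → max 20
[17, 20, 6, 6] → max 20
[20, 6, 6, 17] → max 20
6 windows satisfy the condition.

6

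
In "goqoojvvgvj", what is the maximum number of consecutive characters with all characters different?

3

[g] len 1
[g, o] len 2
[g, o, q] len 3
[q, o] len 2
[o] len 1
[o, j] len 2
[o, j, v] len 3
[v] len 1
[v, g] len 2
[g, v] len 2
[g, v, j] len 3
Longest all-distinct length: 3.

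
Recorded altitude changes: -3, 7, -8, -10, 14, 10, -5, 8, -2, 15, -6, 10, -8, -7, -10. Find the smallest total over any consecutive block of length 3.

[-3, 7, -8] → sum -4
[7, -8, -10] → sum -11
[-8, -10, 14] → sum -4
[-10, 14, 10] → sum 14
[14, 10, -5] → sum 19
[10, -5, 8] → sum 13
[-5, 8, -2] → sum 1
[8, -2, 15] → sum 21
[-2, 15, -6] → sum 7
[15, -6, 10] → sum 19
[-6, 10, -8] → sum -4
[10, -8, -7] → sum -5
[-8, -7, -10] → sum -25
Smallest of these is -25.

-25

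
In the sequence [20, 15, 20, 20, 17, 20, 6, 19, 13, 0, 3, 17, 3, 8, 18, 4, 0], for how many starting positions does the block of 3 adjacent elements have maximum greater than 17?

[20, 15, 20] → max 20  > 17 ✓
[15, 20, 20] → max 20  > 17 ✓
[20, 20, 17] → max 20  > 17 ✓
[20, 17, 20] → max 20  > 17 ✓
[17, 20, 6] → max 20  > 17 ✓
[20, 6, 19] → max 20  > 17 ✓
[6, 19, 13] → max 19  > 17 ✓
[19, 13, 0] → max 19  > 17 ✓
[13, 0, 3] → max 13
[0, 3, 17] → max 17
[3, 17, 3] → max 17
[17, 3, 8] → max 17
[3, 8, 18] → max 18  > 17 ✓
[8, 18, 4] → max 18  > 17 ✓
[18, 4, 0] → max 18  > 17 ✓
11 windows satisfy the condition.

11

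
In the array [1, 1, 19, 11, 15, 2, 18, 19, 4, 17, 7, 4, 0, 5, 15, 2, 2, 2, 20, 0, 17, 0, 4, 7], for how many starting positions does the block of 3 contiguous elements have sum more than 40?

1 1 19 → sum 21
1 19 11 → sum 31
19 11 15 → sum 45  > 40 ✓
11 15 2 → sum 28
15 2 18 → sum 35
2 18 19 → sum 39
18 19 4 → sum 41  > 40 ✓
19 4 17 → sum 40
4 17 7 → sum 28
17 7 4 → sum 28
7 4 0 → sum 11
4 0 5 → sum 9
0 5 15 → sum 20
5 15 2 → sum 22
15 2 2 → sum 19
2 2 2 → sum 6
2 2 20 → sum 24
2 20 0 → sum 22
20 0 17 → sum 37
0 17 0 → sum 17
17 0 4 → sum 21
0 4 7 → sum 11
2 windows satisfy the condition.

2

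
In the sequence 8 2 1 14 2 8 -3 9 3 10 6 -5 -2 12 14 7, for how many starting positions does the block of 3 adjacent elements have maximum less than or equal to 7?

1

[8, 2, 1] → max 8
[2, 1, 14] → max 14
[1, 14, 2] → max 14
[14, 2, 8] → max 14
[2, 8, -3] → max 8
[8, -3, 9] → max 9
[-3, 9, 3] → max 9
[9, 3, 10] → max 10
[3, 10, 6] → max 10
[10, 6, -5] → max 10
[6, -5, -2] → max 6  ≤ 7 ✓
[-5, -2, 12] → max 12
[-2, 12, 14] → max 14
[12, 14, 7] → max 14
1 window satisfy the condition.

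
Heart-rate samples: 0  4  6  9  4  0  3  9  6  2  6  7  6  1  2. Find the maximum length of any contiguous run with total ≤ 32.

7

Extend to the right; shrink from the left whenever the sum exceeds 32:
add 0: [0] sum 0, len 1
add 4: [0, 4] sum 4, len 2
add 6: [0, 4, 6] sum 10, len 3
add 9: [0, 4, 6, 9] sum 19, len 4
add 4: [0, 4, 6, 9, 4] sum 23, len 5
add 0: [0, 4, 6, 9, 4, 0] sum 23, len 6
add 3: [0, 4, 6, 9, 4, 0, 3] sum 26, len 7
add 9: [6, 9, 4, 0, 3, 9] sum 31, len 6
add 6: [9, 4, 0, 3, 9, 6] sum 31, len 6
add 2: [4, 0, 3, 9, 6, 2] sum 24, len 6
add 6: [4, 0, 3, 9, 6, 2, 6] sum 30, len 7
add 7: [9, 6, 2, 6, 7] sum 30, len 5
add 6: [6, 2, 6, 7, 6] sum 27, len 5
add 1: [6, 2, 6, 7, 6, 1] sum 28, len 6
add 2: [6, 2, 6, 7, 6, 1, 2] sum 30, len 7
Longest length seen: 7.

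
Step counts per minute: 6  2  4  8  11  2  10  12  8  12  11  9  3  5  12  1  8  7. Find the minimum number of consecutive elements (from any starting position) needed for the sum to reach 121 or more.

16

Extend right; whenever the sum reaches 121, record the length and shrink from the left:
add 6: running sum 6 < 121
add 2: running sum 8 < 121
add 4: running sum 12 < 121
add 8: running sum 20 < 121
add 11: running sum 31 < 121
add 2: running sum 33 < 121
add 10: running sum 43 < 121
add 12: running sum 55 < 121
add 8: running sum 63 < 121
add 12: running sum 75 < 121
add 11: running sum 86 < 121
add 9: running sum 95 < 121
add 3: running sum 98 < 121
add 5: running sum 103 < 121
add 12: running sum 115 < 121
add 1: running sum 116 < 121
end 16: [6, 2, 4, 8, 11, 2, 10, 12, 8, 12, 11, 9, 3, 5, 12, 1, 8] sum 124, len 17
end 17: [4, 8, 11, 2, 10, 12, 8, 12, 11, 9, 3, 5, 12, 1, 8, 7] sum 123, len 16
Shortest qualifying length: 16.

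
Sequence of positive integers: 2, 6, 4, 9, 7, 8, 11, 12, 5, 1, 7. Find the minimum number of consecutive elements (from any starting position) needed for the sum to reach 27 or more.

3

Extend right; whenever the sum reaches 27, record the length and shrink from the left:
add 2: running sum 2 < 27
add 6: running sum 8 < 27
add 4: running sum 12 < 27
add 9: running sum 21 < 27
end 4: [2, 6, 4, 9, 7] sum 28, len 5
end 5: [4, 9, 7, 8] sum 28, len 4
end 6: [9, 7, 8, 11] sum 35, len 4
end 7: [8, 11, 12] sum 31, len 3
end 8: [11, 12, 5] sum 28, len 3
end 9: [11, 12, 5, 1] sum 29, len 4
end 10: [11, 12, 5, 1, 7] sum 36, len 5
Shortest qualifying length: 3.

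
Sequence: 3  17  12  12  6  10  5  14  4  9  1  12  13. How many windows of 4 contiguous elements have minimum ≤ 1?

3

[3, 17, 12, 12] → min 3
[17, 12, 12, 6] → min 6
[12, 12, 6, 10] → min 6
[12, 6, 10, 5] → min 5
[6, 10, 5, 14] → min 5
[10, 5, 14, 4] → min 4
[5, 14, 4, 9] → min 4
[14, 4, 9, 1] → min 1  ≤ 1 ✓
[4, 9, 1, 12] → min 1  ≤ 1 ✓
[9, 1, 12, 13] → min 1  ≤ 1 ✓
3 windows satisfy the condition.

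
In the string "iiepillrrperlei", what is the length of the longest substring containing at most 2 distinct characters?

Extend right; when distinct count exceeds 2, shrink from the left:
[i] 1 distinct, len 1
[i, i] 1 distinct, len 2
[i, i, e] 2 distinct, len 3
[e, p] 2 distinct, len 2
[p, i] 2 distinct, len 2
[i, l] 2 distinct, len 2
[i, l, l] 2 distinct, len 3
[l, l, r] 2 distinct, len 3
[l, l, r, r] 2 distinct, len 4
[r, r, p] 2 distinct, len 3
[p, e] 2 distinct, len 2
[e, r] 2 distinct, len 2
[r, l] 2 distinct, len 2
[l, e] 2 distinct, len 2
[e, i] 2 distinct, len 2
Longest length with ≤2 distinct: 4.

4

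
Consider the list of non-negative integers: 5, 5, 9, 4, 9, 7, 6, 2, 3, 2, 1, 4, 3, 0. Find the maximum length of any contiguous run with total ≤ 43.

Extend to the right; shrink from the left whenever the sum exceeds 43:
→ 5: sum 5, len 1
→ 5: sum 10, len 2
→ 9: sum 19, len 3
→ 4: sum 23, len 4
→ 9: sum 32, len 5
→ 7: sum 39, len 6
→ 6 (dropped 5): sum 40, len 6
→ 2: sum 42, len 7
→ 3 (dropped 5): sum 40, len 7
→ 2: sum 42, len 8
→ 1: sum 43, len 9
→ 4 (dropped 9): sum 38, len 9
→ 3: sum 41, len 10
→ 0: sum 41, len 11
Longest length seen: 11.

11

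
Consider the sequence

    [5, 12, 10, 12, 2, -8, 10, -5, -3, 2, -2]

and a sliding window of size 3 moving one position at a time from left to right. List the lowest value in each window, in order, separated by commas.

[5, 12, 10] → min 5
[12, 10, 12] → min 10
[10, 12, 2] → min 2
[12, 2, -8] → min -8
[2, -8, 10] → min -8
[-8, 10, -5] → min -8
[10, -5, -3] → min -5
[-5, -3, 2] → min -5
[-3, 2, -2] → min -3

5, 10, 2, -8, -8, -8, -5, -5, -3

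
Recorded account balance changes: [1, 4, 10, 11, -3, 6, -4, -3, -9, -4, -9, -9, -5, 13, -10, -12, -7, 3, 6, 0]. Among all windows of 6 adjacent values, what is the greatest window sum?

(1, 4, 10, 11, -3, 6) → sum 29
(4, 10, 11, -3, 6, -4) → sum 24
(10, 11, -3, 6, -4, -3) → sum 17
(11, -3, 6, -4, -3, -9) → sum -2
(-3, 6, -4, -3, -9, -4) → sum -17
(6, -4, -3, -9, -4, -9) → sum -23
(-4, -3, -9, -4, -9, -9) → sum -38
(-3, -9, -4, -9, -9, -5) → sum -39
(-9, -4, -9, -9, -5, 13) → sum -23
(-4, -9, -9, -5, 13, -10) → sum -24
(-9, -9, -5, 13, -10, -12) → sum -32
(-9, -5, 13, -10, -12, -7) → sum -30
(-5, 13, -10, -12, -7, 3) → sum -18
(13, -10, -12, -7, 3, 6) → sum -7
(-10, -12, -7, 3, 6, 0) → sum -20
Greatest of these is 29.

29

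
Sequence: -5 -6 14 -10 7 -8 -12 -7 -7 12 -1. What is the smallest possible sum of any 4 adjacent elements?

[-5, -6, 14, -10] → sum -7
[-6, 14, -10, 7] → sum 5
[14, -10, 7, -8] → sum 3
[-10, 7, -8, -12] → sum -23
[7, -8, -12, -7] → sum -20
[-8, -12, -7, -7] → sum -34
[-12, -7, -7, 12] → sum -14
[-7, -7, 12, -1] → sum -3
Smallest of these is -34.

-34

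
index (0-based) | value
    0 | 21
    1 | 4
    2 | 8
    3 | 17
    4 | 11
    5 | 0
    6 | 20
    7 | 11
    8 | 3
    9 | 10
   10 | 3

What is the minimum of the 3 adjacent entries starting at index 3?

0

Elements at indices 3..5: 17, 11, 0
min(17, 11, 0) = 0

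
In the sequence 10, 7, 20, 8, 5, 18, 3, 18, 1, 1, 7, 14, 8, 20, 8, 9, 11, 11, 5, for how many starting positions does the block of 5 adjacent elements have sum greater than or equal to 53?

6

[10, 7, 20, 8, 5] → sum 50
[7, 20, 8, 5, 18] → sum 58  ≥ 53 ✓
[20, 8, 5, 18, 3] → sum 54  ≥ 53 ✓
[8, 5, 18, 3, 18] → sum 52
[5, 18, 3, 18, 1] → sum 45
[18, 3, 18, 1, 1] → sum 41
[3, 18, 1, 1, 7] → sum 30
[18, 1, 1, 7, 14] → sum 41
[1, 1, 7, 14, 8] → sum 31
[1, 7, 14, 8, 20] → sum 50
[7, 14, 8, 20, 8] → sum 57  ≥ 53 ✓
[14, 8, 20, 8, 9] → sum 59  ≥ 53 ✓
[8, 20, 8, 9, 11] → sum 56  ≥ 53 ✓
[20, 8, 9, 11, 11] → sum 59  ≥ 53 ✓
[8, 9, 11, 11, 5] → sum 44
6 windows satisfy the condition.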